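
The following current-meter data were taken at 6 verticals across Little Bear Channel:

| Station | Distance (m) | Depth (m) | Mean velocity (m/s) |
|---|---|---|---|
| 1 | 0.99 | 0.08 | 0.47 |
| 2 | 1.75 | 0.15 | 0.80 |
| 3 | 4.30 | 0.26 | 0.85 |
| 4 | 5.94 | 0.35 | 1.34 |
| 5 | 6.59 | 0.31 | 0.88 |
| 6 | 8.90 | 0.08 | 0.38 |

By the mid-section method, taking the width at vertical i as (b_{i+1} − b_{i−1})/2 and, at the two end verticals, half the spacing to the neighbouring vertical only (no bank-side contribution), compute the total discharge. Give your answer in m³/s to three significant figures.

w_1 = (1.75 − 0.99)/2 = 0.38 m; q_1 = 0.47 × 0.08 × 0.38 = 0.01429 m³/s
w_2 = (4.30 − 0.99)/2 = 1.655 m; q_2 = 0.80 × 0.15 × 1.655 = 0.1986 m³/s
w_3 = (5.94 − 1.75)/2 = 2.095 m; q_3 = 0.85 × 0.26 × 2.095 = 0.4630 m³/s
w_4 = (6.59 − 4.30)/2 = 1.145 m; q_4 = 1.34 × 0.35 × 1.145 = 0.5370 m³/s
w_5 = (8.90 − 5.94)/2 = 1.48 m; q_5 = 0.88 × 0.31 × 1.48 = 0.4037 m³/s
w_6 = (8.90 − 6.59)/2 = 1.155 m; q_6 = 0.38 × 0.08 × 1.155 = 0.03511 m³/s
Q = Σ qᵢ = 1.652 m³/s

1.65 m³/s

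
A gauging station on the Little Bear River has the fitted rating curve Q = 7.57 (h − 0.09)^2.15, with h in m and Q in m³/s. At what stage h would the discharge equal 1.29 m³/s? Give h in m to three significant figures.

0.529 m

h − h₀ = (Q/C)^(1/b) = (1.29/7.57)^(1/2.15) = 0.4391 m
h = 0.09 + 0.4391 = 0.5291 m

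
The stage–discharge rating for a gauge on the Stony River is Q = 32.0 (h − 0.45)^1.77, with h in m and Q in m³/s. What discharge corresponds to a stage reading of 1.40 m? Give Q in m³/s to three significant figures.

Q = 32.0 × (1.40 − 0.45)^1.77 = 32.0 × 0.95^1.77 = 29.22 m³/s

29.2 m³/s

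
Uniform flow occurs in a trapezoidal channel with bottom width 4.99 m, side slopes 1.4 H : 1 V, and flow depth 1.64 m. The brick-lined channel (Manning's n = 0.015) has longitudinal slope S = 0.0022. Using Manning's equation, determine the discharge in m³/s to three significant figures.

40.4 m³/s

A = (b + z·y)·y = (4.99 + 1.4×1.64)×1.64 = 11.95 m²
P = b + 2y√(1+z²) = 4.99 + 2×1.64×√(1+1.4²) = 10.63 m
R = A/P = 11.95/10.63 = 1.124 m
Q = (1/n)·A·R^(2/3)·S^(1/2) = (1/0.015) × 11.95 × 1.124^(2/3) × 0.0022^(1/2) = 40.39 m³/s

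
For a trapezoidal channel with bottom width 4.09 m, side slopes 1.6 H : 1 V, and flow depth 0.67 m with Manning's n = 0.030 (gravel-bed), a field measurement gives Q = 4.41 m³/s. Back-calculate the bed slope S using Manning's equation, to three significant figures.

A = (b + z·y)·y = (4.09 + 1.6×0.67)×0.67 = 3.459 m²
P = b + 2y√(1+z²) = 4.09 + 2×0.67×√(1+1.6²) = 6.618 m
R = A/P = 3.459/6.618 = 0.5226 m
S = (Q·n / (1·A·R^(2/3)))² = (4.41×0.030 / (1×3.459×0.6488))² = 0.003476

0.00348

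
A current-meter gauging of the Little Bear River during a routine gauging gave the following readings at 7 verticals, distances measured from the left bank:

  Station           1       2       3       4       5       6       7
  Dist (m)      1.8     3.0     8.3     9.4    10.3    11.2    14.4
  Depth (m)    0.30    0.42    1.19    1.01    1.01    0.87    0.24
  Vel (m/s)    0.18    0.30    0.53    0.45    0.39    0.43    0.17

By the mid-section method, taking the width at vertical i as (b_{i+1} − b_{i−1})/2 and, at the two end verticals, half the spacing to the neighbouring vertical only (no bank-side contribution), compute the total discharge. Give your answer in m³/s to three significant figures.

4.10 m³/s

w_1 = (3.0 − 1.8)/2 = 0.6 m; q_1 = 0.18 × 0.30 × 0.6 = 0.03240 m³/s
w_2 = (8.3 − 1.8)/2 = 3.25 m; q_2 = 0.30 × 0.42 × 3.25 = 0.4095 m³/s
w_3 = (9.4 − 3.0)/2 = 3.2 m; q_3 = 0.53 × 1.19 × 3.2 = 2.018 m³/s
w_4 = (10.3 − 8.3)/2 = 1 m; q_4 = 0.45 × 1.01 × 1 = 0.4545 m³/s
w_5 = (11.2 − 9.4)/2 = 0.9 m; q_5 = 0.39 × 1.01 × 0.9 = 0.3545 m³/s
w_6 = (14.4 − 10.3)/2 = 2.05 m; q_6 = 0.43 × 0.87 × 2.05 = 0.7669 m³/s
w_7 = (14.4 − 11.2)/2 = 1.6 m; q_7 = 0.17 × 0.24 × 1.6 = 0.06528 m³/s
Q = Σ qᵢ = 4.101 m³/s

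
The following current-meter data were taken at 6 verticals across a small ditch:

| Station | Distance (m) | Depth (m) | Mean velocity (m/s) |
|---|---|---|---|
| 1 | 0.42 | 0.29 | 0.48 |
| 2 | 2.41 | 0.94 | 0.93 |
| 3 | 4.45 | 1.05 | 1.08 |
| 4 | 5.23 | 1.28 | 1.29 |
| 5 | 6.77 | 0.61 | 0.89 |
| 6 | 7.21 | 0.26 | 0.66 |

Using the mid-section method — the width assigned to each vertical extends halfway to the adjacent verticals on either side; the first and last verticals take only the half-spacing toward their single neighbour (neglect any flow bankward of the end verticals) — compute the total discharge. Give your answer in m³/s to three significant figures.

5.99 m³/s

w_1 = (2.41 − 0.42)/2 = 0.995 m; q_1 = 0.48 × 0.29 × 0.995 = 0.1385 m³/s
w_2 = (4.45 − 0.42)/2 = 2.015 m; q_2 = 0.93 × 0.94 × 2.015 = 1.762 m³/s
w_3 = (5.23 − 2.41)/2 = 1.41 m; q_3 = 1.08 × 1.05 × 1.41 = 1.599 m³/s
w_4 = (6.77 − 4.45)/2 = 1.16 m; q_4 = 1.29 × 1.28 × 1.16 = 1.915 m³/s
w_5 = (7.21 − 5.23)/2 = 0.99 m; q_5 = 0.89 × 0.61 × 0.99 = 0.5375 m³/s
w_6 = (7.21 − 6.77)/2 = 0.22 m; q_6 = 0.66 × 0.26 × 0.22 = 0.03775 m³/s
Q = Σ qᵢ = 5.990 m³/s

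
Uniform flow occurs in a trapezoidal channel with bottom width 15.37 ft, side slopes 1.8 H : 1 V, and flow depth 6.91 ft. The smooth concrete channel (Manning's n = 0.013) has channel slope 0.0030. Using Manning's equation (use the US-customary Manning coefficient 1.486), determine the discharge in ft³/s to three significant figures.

A = (b + z·y)·y = (15.37 + 1.8×6.91)×6.91 = 192.2 ft²
P = b + 2y√(1+z²) = 15.37 + 2×6.91×√(1+1.8²) = 43.83 ft
R = A/P = 192.2/43.83 = 4.384 ft
Q = (1.486/n)·A·R^(2/3)·S^(1/2) = (1.486/0.013) × 192.2 × 4.384^(2/3) × 0.0030^(1/2) = 3223 ft³/s

3220 ft³/s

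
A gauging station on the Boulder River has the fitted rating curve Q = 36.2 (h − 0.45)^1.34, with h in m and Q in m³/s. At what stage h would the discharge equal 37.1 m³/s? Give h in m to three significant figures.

1.47 m

h − h₀ = (Q/C)^(1/b) = (37.1/36.2)^(1/1.34) = 1.018 m
h = 0.45 + 1.018 = 1.468 m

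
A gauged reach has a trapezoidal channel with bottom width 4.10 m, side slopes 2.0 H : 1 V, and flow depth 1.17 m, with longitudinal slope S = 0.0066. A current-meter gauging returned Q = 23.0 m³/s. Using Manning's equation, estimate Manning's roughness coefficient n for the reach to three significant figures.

A = (b + z·y)·y = (4.10 + 2.0×1.17)×1.17 = 7.535 m²
P = b + 2y√(1+z²) = 4.10 + 2×1.17×√(1+2.0²) = 9.332 m
R = A/P = 7.535/9.332 = 0.8074 m
n = (1/Q)·A·R^(2/3)·S^(1/2) = (1/23.0) × 7.535 × 0.8671 × 0.08124 = 0.02308

0.0231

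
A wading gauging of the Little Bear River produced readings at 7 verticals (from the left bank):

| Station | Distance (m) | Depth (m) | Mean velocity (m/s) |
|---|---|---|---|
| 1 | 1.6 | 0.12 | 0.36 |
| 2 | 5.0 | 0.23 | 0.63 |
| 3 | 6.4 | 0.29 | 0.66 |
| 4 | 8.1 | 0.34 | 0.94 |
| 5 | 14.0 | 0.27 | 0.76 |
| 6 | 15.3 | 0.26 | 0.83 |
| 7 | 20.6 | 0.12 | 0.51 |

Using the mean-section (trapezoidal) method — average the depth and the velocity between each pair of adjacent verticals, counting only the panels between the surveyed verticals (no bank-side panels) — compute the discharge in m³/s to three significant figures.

3.44 m³/s

Panel 1-2: Δb = 3.4 m, d̄ = (0.12+0.23)/2 = 0.175, v̄ = (0.36+0.63)/2 = 0.495 → q = 3.4×0.175×0.495 = 0.2945 m³/s
Panel 2-3: Δb = 1.4 m, d̄ = (0.23+0.29)/2 = 0.26, v̄ = (0.63+0.66)/2 = 0.645 → q = 1.4×0.26×0.645 = 0.2348 m³/s
Panel 3-4: Δb = 1.7 m, d̄ = (0.29+0.34)/2 = 0.315, v̄ = (0.66+0.94)/2 = 0.8 → q = 1.7×0.315×0.8 = 0.4284 m³/s
Panel 4-5: Δb = 5.9 m, d̄ = (0.34+0.27)/2 = 0.305, v̄ = (0.94+0.76)/2 = 0.85 → q = 5.9×0.305×0.85 = 1.530 m³/s
Panel 5-6: Δb = 1.3 m, d̄ = (0.27+0.26)/2 = 0.265, v̄ = (0.76+0.83)/2 = 0.795 → q = 1.3×0.265×0.795 = 0.2739 m³/s
Panel 6-7: Δb = 5.3 m, d̄ = (0.26+0.12)/2 = 0.19, v̄ = (0.83+0.51)/2 = 0.67 → q = 5.3×0.19×0.67 = 0.6747 m³/s
Q = Σ q = 3.436 m³/s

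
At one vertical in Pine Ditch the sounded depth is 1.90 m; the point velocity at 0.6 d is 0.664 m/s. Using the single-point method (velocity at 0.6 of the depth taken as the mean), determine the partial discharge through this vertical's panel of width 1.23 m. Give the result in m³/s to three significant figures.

v̄ = v₀.₆ = 0.664 m/s
q = v̄ × d × w = 0.6640 × 1.90 × 1.23 = 1.552 m³/s

1.55 m³/s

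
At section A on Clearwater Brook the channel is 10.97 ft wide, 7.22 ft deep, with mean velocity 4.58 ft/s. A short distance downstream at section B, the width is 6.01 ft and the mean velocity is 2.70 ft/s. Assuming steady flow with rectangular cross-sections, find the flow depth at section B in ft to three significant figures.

Q = A₁V₁ = (10.97×7.22) × 4.58 = 362.8 ft³/s
d₂ = Q/(b₂ V₂) = 362.8/(6.01×2.70) = 22.35 ft

22.4 ft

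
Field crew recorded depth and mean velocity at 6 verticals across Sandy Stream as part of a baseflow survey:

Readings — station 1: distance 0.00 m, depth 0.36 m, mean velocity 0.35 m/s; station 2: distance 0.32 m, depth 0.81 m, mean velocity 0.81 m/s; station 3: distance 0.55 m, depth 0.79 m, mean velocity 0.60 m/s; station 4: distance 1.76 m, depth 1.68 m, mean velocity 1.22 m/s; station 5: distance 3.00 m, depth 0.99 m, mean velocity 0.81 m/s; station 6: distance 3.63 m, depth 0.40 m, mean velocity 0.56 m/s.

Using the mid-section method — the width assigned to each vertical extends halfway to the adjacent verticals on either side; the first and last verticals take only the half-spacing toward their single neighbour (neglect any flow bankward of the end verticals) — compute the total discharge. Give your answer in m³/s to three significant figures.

3.87 m³/s

w_1 = (0.32 − 0.00)/2 = 0.16 m; q_1 = 0.35 × 0.36 × 0.16 = 0.02016 m³/s
w_2 = (0.55 − 0.00)/2 = 0.275 m; q_2 = 0.81 × 0.81 × 0.275 = 0.1804 m³/s
w_3 = (1.76 − 0.32)/2 = 0.72 m; q_3 = 0.60 × 0.79 × 0.72 = 0.3413 m³/s
w_4 = (3.00 − 0.55)/2 = 1.225 m; q_4 = 1.22 × 1.68 × 1.225 = 2.511 m³/s
w_5 = (3.63 − 1.76)/2 = 0.935 m; q_5 = 0.81 × 0.99 × 0.935 = 0.7498 m³/s
w_6 = (3.63 − 3.00)/2 = 0.315 m; q_6 = 0.56 × 0.40 × 0.315 = 0.07056 m³/s
Q = Σ qᵢ = 3.873 m³/s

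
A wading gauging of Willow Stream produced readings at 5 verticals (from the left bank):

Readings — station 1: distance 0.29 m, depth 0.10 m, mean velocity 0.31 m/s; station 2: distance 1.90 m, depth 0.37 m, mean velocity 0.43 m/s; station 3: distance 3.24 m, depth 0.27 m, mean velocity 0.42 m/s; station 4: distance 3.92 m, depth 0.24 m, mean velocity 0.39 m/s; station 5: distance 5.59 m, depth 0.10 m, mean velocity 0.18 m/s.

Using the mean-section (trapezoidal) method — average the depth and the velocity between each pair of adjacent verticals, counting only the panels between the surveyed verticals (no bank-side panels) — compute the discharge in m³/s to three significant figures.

0.473 m³/s

Panel 1-2: Δb = 1.61 m, d̄ = (0.10+0.37)/2 = 0.235, v̄ = (0.31+0.43)/2 = 0.37 → q = 1.61×0.235×0.37 = 0.1400 m³/s
Panel 2-3: Δb = 1.34 m, d̄ = (0.37+0.27)/2 = 0.32, v̄ = (0.43+0.42)/2 = 0.425 → q = 1.34×0.32×0.425 = 0.1822 m³/s
Panel 3-4: Δb = 0.68 m, d̄ = (0.27+0.24)/2 = 0.255, v̄ = (0.42+0.39)/2 = 0.405 → q = 0.68×0.255×0.405 = 0.07023 m³/s
Panel 4-5: Δb = 1.67 m, d̄ = (0.24+0.10)/2 = 0.17, v̄ = (0.39+0.18)/2 = 0.285 → q = 1.67×0.17×0.285 = 0.08091 m³/s
Q = Σ q = 0.4734 m³/s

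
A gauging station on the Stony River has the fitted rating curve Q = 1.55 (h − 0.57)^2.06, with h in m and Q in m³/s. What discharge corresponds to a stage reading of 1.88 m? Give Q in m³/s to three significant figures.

Q = 1.55 × (1.88 − 0.57)^2.06 = 1.55 × 1.31^2.06 = 2.703 m³/s

2.70 m³/s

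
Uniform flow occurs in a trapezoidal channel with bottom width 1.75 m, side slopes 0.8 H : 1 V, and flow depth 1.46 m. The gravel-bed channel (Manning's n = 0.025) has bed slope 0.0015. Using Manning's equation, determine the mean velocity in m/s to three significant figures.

A = (b + z·y)·y = (1.75 + 0.8×1.46)×1.46 = 4.260 m²
P = b + 2y√(1+z²) = 1.75 + 2×1.46×√(1+0.8²) = 5.489 m
R = A/P = 4.260/5.489 = 0.7761 m
Q = (1/n)·A·R^(2/3)·S^(1/2) = (1/0.025) × 4.260 × 0.7761^(2/3) × 0.0015^(1/2) = 5.574 m³/s
V = Q/A = 5.574/4.260 = 1.308 m/s

1.31 m/s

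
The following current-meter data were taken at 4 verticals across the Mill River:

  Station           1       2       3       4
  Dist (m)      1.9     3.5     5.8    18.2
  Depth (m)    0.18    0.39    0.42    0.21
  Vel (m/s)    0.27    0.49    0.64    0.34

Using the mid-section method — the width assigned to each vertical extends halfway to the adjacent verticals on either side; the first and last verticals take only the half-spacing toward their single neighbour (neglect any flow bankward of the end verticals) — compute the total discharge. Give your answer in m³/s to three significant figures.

w_1 = (3.5 − 1.9)/2 = 0.8 m; q_1 = 0.27 × 0.18 × 0.8 = 0.03888 m³/s
w_2 = (5.8 − 1.9)/2 = 1.95 m; q_2 = 0.49 × 0.39 × 1.95 = 0.3726 m³/s
w_3 = (18.2 − 3.5)/2 = 7.35 m; q_3 = 0.64 × 0.42 × 7.35 = 1.976 m³/s
w_4 = (18.2 − 5.8)/2 = 6.2 m; q_4 = 0.34 × 0.21 × 6.2 = 0.4427 m³/s
Q = Σ qᵢ = 2.830 m³/s

2.83 m³/s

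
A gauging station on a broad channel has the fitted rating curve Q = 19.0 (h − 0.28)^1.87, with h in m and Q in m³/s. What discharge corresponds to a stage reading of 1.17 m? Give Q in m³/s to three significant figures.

Q = 19.0 × (1.17 − 0.28)^1.87 = 19.0 × 0.89^1.87 = 15.28 m³/s

15.3 m³/s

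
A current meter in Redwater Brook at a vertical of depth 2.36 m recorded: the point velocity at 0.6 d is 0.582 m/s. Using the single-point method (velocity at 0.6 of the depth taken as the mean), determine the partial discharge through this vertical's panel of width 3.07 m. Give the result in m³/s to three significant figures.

4.22 m³/s

v̄ = v₀.₆ = 0.582 m/s
q = v̄ × d × w = 0.5820 × 2.36 × 3.07 = 4.217 m³/s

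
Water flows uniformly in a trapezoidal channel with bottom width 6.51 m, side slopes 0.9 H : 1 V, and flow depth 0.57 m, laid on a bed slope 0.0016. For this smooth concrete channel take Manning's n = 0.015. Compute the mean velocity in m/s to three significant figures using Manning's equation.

1.67 m/s

A = (b + z·y)·y = (6.51 + 0.9×0.57)×0.57 = 4.003 m²
P = b + 2y√(1+z²) = 6.51 + 2×0.57×√(1+0.9²) = 8.044 m
R = A/P = 4.003/8.044 = 0.4977 m
Q = (1/n)·A·R^(2/3)·S^(1/2) = (1/0.015) × 4.003 × 0.4977^(2/3) × 0.0016^(1/2) = 6.704 m³/s
V = Q/A = 6.704/4.003 = 1.675 m/s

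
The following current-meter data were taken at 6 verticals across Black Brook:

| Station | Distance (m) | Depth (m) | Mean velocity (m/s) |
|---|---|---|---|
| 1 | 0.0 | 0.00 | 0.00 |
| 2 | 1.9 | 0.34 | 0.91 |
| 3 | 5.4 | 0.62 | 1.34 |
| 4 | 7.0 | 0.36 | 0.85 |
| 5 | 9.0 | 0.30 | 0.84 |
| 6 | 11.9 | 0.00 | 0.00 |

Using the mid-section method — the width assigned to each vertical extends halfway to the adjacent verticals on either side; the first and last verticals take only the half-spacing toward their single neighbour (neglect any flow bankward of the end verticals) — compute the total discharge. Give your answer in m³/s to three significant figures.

4.12 m³/s

w_2 = (5.4 − 0.0)/2 = 2.7 m; q_2 = 0.91 × 0.34 × 2.7 = 0.8354 m³/s
w_3 = (7.0 − 1.9)/2 = 2.55 m; q_3 = 1.34 × 0.62 × 2.55 = 2.119 m³/s
w_4 = (9.0 − 5.4)/2 = 1.8 m; q_4 = 0.85 × 0.36 × 1.8 = 0.5508 m³/s
w_5 = (11.9 − 7.0)/2 = 2.45 m; q_5 = 0.84 × 0.30 × 2.45 = 0.6174 m³/s
Stations 1, 6 contribute zero (depth or velocity is 0).
Q = Σ qᵢ = 4.122 m³/s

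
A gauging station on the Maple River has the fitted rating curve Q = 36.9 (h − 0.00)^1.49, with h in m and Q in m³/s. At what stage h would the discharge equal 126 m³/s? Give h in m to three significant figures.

h − h₀ = (Q/C)^(1/b) = (126/36.9)^(1/1.49) = 2.280 m
h = 0.00 + 2.280 = 2.280 m

2.28 m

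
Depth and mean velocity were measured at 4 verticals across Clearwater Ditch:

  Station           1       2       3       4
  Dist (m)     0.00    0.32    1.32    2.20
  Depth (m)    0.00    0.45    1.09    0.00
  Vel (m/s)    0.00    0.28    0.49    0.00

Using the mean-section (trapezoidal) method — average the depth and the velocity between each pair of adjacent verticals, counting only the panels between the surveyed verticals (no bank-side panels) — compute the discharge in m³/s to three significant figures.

Panel 1-2: Δb = 0.32 m, d̄ = (0.00+0.45)/2 = 0.225, v̄ = (0.00+0.28)/2 = 0.14 → q = 0.32×0.225×0.14 = 0.01008 m³/s
Panel 2-3: Δb = 1 m, d̄ = (0.45+1.09)/2 = 0.77, v̄ = (0.28+0.49)/2 = 0.385 → q = 1×0.77×0.385 = 0.2965 m³/s
Panel 3-4: Δb = 0.88 m, d̄ = (1.09+0.00)/2 = 0.545, v̄ = (0.49+0.00)/2 = 0.245 → q = 0.88×0.545×0.245 = 0.1175 m³/s
Q = Σ q = 0.4240 m³/s

0.424 m³/s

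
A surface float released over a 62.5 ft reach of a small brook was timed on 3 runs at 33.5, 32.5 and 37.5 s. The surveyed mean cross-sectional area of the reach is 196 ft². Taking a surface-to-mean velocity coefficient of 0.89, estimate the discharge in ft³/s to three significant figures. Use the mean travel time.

316 ft³/s

t̄ = (33.5 + 32.5 + 37.5) / 3 = 34.5 s
v_surface = L / t̄ = 62.5 / 34.5 = 1.812 ft/s
v_mean = 0.89 × 1.812 = 1.612 ft/s
Q = A × v_mean = 196 × 1.612 = 316.0 ft³/s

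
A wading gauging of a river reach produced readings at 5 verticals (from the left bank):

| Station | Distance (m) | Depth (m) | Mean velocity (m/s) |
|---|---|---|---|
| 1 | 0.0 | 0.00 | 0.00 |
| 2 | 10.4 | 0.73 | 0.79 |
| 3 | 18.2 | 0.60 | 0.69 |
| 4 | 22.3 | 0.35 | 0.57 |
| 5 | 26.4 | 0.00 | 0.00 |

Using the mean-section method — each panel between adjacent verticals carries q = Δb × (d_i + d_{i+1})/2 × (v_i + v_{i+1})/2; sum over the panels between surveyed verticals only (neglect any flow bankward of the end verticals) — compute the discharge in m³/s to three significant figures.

6.77 m³/s

Panel 1-2: Δb = 10.4 m, d̄ = (0.00+0.73)/2 = 0.365, v̄ = (0.00+0.79)/2 = 0.395 → q = 10.4×0.365×0.395 = 1.499 m³/s
Panel 2-3: Δb = 7.8 m, d̄ = (0.73+0.60)/2 = 0.665, v̄ = (0.79+0.69)/2 = 0.74 → q = 7.8×0.665×0.74 = 3.838 m³/s
Panel 3-4: Δb = 4.1 m, d̄ = (0.60+0.35)/2 = 0.475, v̄ = (0.69+0.57)/2 = 0.63 → q = 4.1×0.475×0.63 = 1.227 m³/s
Panel 4-5: Δb = 4.1 m, d̄ = (0.35+0.00)/2 = 0.175, v̄ = (0.57+0.00)/2 = 0.285 → q = 4.1×0.175×0.285 = 0.2045 m³/s
Q = Σ q = 6.769 m³/s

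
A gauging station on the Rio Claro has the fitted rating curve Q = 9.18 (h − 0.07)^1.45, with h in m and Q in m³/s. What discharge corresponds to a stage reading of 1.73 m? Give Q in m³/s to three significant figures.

19.1 m³/s

Q = 9.18 × (1.73 − 0.07)^1.45 = 9.18 × 1.66^1.45 = 19.14 m³/s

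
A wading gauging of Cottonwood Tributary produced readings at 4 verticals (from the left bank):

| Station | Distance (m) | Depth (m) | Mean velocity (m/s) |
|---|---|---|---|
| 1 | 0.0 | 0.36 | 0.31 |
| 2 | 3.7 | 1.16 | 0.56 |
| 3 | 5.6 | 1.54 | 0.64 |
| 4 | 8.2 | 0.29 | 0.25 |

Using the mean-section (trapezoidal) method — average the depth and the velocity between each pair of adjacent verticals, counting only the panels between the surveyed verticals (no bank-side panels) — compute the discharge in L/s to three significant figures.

3820 L/s

Panel 1-2: Δb = 3.7 m, d̄ = (0.36+1.16)/2 = 0.76, v̄ = (0.31+0.56)/2 = 0.435 → q = 3.7×0.76×0.435 = 1.223 m³/s
Panel 2-3: Δb = 1.9 m, d̄ = (1.16+1.54)/2 = 1.35, v̄ = (0.56+0.64)/2 = 0.6 → q = 1.9×1.35×0.6 = 1.539 m³/s
Panel 3-4: Δb = 2.6 m, d̄ = (1.54+0.29)/2 = 0.915, v̄ = (0.64+0.25)/2 = 0.445 → q = 2.6×0.915×0.445 = 1.059 m³/s
Q = Σ q = 3.821 m³/s
= 3.821 × 1000 = 3821 L/s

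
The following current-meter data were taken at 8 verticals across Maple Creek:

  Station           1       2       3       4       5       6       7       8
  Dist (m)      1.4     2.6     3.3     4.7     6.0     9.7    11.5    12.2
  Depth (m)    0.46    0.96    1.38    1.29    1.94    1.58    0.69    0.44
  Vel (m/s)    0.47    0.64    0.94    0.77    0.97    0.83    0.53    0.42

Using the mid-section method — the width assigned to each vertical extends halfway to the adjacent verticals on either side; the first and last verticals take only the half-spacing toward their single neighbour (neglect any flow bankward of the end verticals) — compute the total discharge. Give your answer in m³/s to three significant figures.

12.2 m³/s

w_1 = (2.6 − 1.4)/2 = 0.6 m; q_1 = 0.47 × 0.46 × 0.6 = 0.1297 m³/s
w_2 = (3.3 − 1.4)/2 = 0.95 m; q_2 = 0.64 × 0.96 × 0.95 = 0.5837 m³/s
w_3 = (4.7 − 2.6)/2 = 1.05 m; q_3 = 0.94 × 1.38 × 1.05 = 1.362 m³/s
w_4 = (6.0 − 3.3)/2 = 1.35 m; q_4 = 0.77 × 1.29 × 1.35 = 1.341 m³/s
w_5 = (9.7 − 4.7)/2 = 2.5 m; q_5 = 0.97 × 1.94 × 2.5 = 4.705 m³/s
w_6 = (11.5 − 6.0)/2 = 2.75 m; q_6 = 0.83 × 1.58 × 2.75 = 3.606 m³/s
w_7 = (12.2 − 9.7)/2 = 1.25 m; q_7 = 0.53 × 0.69 × 1.25 = 0.4571 m³/s
w_8 = (12.2 − 11.5)/2 = 0.35 m; q_8 = 0.42 × 0.44 × 0.35 = 0.06468 m³/s
Q = Σ qᵢ = 12.25 m³/s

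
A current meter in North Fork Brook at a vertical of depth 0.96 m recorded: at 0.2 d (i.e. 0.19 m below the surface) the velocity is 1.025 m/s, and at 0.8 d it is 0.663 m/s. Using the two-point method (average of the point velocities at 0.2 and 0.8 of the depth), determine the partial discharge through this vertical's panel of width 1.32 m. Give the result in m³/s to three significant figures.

1.07 m³/s

v̄ = (1.025 + 0.663) / 2 = 0.8440 m/s
q = v̄ × d × w = 0.8440 × 0.96 × 1.32 = 1.070 m³/s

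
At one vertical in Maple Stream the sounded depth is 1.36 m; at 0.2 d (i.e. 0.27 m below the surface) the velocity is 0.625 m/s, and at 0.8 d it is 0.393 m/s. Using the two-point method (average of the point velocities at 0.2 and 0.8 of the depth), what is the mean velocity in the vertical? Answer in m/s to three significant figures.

v̄ = (0.625 + 0.393) / 2 = 0.5090 m/s

0.509 m/s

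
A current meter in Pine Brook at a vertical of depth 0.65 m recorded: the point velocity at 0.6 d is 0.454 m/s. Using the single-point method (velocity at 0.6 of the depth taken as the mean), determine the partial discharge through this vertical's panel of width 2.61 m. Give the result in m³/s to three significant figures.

0.770 m³/s

v̄ = v₀.₆ = 0.454 m/s
q = v̄ × d × w = 0.4540 × 0.65 × 2.61 = 0.7702 m³/s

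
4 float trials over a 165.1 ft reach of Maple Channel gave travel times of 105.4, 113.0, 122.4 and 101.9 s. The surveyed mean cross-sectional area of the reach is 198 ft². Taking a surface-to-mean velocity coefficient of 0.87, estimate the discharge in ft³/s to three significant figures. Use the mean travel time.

257 ft³/s

t̄ = (105.4 + 113.0 + 122.4 + 101.9) / 4 = 110.675 s
v_surface = L / t̄ = 165.1 / 110.675 = 1.492 ft/s
v_mean = 0.87 × 1.492 = 1.298 ft/s
Q = A × v_mean = 198 × 1.298 = 257.0 ft³/s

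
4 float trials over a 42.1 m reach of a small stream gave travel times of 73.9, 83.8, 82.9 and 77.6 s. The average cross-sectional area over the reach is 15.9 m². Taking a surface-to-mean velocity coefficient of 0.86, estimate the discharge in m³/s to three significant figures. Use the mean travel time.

t̄ = (73.9 + 83.8 + 82.9 + 77.6) / 4 = 79.55 s
v_surface = L / t̄ = 42.1 / 79.55 = 0.5292 m/s
v_mean = 0.86 × 0.5292 = 0.4551 m/s
Q = A × v_mean = 15.9 × 0.4551 = 7.237 m³/s

7.24 m³/s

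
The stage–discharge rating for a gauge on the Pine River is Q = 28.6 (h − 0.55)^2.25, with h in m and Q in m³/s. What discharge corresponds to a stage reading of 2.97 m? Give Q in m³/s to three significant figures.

209 m³/s

Q = 28.6 × (2.97 − 0.55)^2.25 = 28.6 × 2.42^2.25 = 208.9 m³/s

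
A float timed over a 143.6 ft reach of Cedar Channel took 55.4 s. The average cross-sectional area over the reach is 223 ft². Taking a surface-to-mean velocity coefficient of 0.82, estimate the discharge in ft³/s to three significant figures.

474 ft³/s

v_surface = L / t̄ = 143.6 / 55.4 = 2.592 ft/s
v_mean = 0.82 × 2.592 = 2.125 ft/s
Q = A × v_mean = 223 × 2.125 = 474.0 ft³/s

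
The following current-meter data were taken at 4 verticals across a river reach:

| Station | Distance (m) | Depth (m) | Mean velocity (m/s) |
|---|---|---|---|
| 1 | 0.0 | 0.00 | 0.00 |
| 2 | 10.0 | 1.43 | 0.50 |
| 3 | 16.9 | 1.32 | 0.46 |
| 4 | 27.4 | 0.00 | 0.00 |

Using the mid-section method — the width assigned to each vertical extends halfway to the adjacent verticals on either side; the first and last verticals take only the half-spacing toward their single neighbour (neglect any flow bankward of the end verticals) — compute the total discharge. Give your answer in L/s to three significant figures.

w_2 = (16.9 − 0.0)/2 = 8.45 m; q_2 = 0.50 × 1.43 × 8.45 = 6.042 m³/s
w_3 = (27.4 − 10.0)/2 = 8.7 m; q_3 = 0.46 × 1.32 × 8.7 = 5.283 m³/s
Stations 1, 4 contribute zero (depth or velocity is 0).
Q = Σ qᵢ = 11.32 m³/s
= 11.32 × 1000 = 11320 L/s

11300 L/s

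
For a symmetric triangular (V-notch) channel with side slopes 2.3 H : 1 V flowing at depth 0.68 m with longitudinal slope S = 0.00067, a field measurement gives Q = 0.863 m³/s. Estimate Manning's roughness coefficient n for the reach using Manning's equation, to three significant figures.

A = z·y² = 2.3×0.68² = 1.064 m²
P = 2y√(1+z²) = 2×0.68×√(1+2.3²) = 3.411 m
R = A/P = 1.064/3.411 = 0.3118 m
n = (1/Q)·A·R^(2/3)·S^(1/2) = (1/0.863) × 1.064 × 0.4598 × 0.02588 = 0.01467

0.0147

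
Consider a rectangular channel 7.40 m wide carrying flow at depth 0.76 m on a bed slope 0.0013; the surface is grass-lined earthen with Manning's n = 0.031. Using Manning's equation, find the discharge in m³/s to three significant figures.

4.81 m³/s

A = b·y = 7.40 × 0.76 = 5.624 m²
P = b + 2y = 7.40 + 2×0.76 = 8.920 m
R = A/P = 5.624/8.920 = 0.6305 m
Q = (1/n)·A·R^(2/3)·S^(1/2) = (1/0.031) × 5.624 × 0.6305^(2/3) × 0.0013^(1/2) = 4.810 m³/s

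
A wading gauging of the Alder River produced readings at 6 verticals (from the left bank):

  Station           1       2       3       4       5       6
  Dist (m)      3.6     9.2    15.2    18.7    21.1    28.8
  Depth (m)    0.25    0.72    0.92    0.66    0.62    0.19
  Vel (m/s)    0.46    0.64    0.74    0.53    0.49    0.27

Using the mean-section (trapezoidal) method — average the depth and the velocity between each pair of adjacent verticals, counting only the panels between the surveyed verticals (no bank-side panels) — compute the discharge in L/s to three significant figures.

Panel 1-2: Δb = 5.6 m, d̄ = (0.25+0.72)/2 = 0.485, v̄ = (0.46+0.64)/2 = 0.55 → q = 5.6×0.485×0.55 = 1.494 m³/s
Panel 2-3: Δb = 6 m, d̄ = (0.72+0.92)/2 = 0.82, v̄ = (0.64+0.74)/2 = 0.69 → q = 6×0.82×0.69 = 3.395 m³/s
Panel 3-4: Δb = 3.5 m, d̄ = (0.92+0.66)/2 = 0.79, v̄ = (0.74+0.53)/2 = 0.635 → q = 3.5×0.79×0.635 = 1.756 m³/s
Panel 4-5: Δb = 2.4 m, d̄ = (0.66+0.62)/2 = 0.64, v̄ = (0.53+0.49)/2 = 0.51 → q = 2.4×0.64×0.51 = 0.7834 m³/s
Panel 5-6: Δb = 7.7 m, d̄ = (0.62+0.19)/2 = 0.405, v̄ = (0.49+0.27)/2 = 0.38 → q = 7.7×0.405×0.38 = 1.185 m³/s
Q = Σ q = 8.613 m³/s
= 8.613 × 1000 = 8613 L/s

8610 L/s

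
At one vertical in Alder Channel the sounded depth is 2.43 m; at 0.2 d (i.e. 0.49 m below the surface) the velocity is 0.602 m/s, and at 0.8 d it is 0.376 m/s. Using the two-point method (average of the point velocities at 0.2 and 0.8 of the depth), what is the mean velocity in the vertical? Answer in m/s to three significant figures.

0.489 m/s

v̄ = (0.602 + 0.376) / 2 = 0.4890 m/s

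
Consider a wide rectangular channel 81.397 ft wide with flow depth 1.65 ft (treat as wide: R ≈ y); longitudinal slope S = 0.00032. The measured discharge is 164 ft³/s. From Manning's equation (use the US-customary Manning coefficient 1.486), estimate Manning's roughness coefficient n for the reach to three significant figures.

A = b·y = 81.397 × 1.65 = 134.3 ft²
Wide channel: R ≈ y = 1.65 ft
n = (1.486/Q)·A·R^(2/3)·S^(1/2) = (1.486/164) × 134.3 × 1.396 × 0.01789 = 0.03040

0.0304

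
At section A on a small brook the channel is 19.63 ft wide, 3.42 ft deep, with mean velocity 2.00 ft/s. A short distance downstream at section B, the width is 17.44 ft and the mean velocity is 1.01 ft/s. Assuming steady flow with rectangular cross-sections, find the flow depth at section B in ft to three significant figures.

7.62 ft

Q = A₁V₁ = (19.63×3.42) × 2.00 = 134.3 ft³/s
d₂ = Q/(b₂ V₂) = 134.3/(17.44×1.01) = 7.623 ft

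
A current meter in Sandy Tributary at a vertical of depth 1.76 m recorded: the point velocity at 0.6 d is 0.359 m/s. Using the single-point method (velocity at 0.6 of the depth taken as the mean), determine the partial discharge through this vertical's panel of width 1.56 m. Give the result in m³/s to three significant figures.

v̄ = v₀.₆ = 0.359 m/s
q = v̄ × d × w = 0.3590 × 1.76 × 1.56 = 0.9857 m³/s

0.986 m³/s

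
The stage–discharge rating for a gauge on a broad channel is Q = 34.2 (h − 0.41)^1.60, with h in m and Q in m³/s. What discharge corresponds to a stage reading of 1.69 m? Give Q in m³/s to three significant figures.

50.8 m³/s

Q = 34.2 × (1.69 − 0.41)^1.60 = 34.2 × 1.28^1.60 = 50.76 m³/s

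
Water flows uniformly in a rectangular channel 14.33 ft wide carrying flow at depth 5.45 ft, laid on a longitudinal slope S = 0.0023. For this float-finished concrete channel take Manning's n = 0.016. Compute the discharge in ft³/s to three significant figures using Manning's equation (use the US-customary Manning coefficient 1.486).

739 ft³/s

A = b·y = 14.33 × 5.45 = 78.10 ft²
P = b + 2y = 14.33 + 2×5.45 = 25.23 ft
R = A/P = 78.10/25.23 = 3.095 ft
Q = (1.486/n)·A·R^(2/3)·S^(1/2) = (1.486/0.016) × 78.10 × 3.095^(2/3) × 0.0023^(1/2) = 738.8 ft³/s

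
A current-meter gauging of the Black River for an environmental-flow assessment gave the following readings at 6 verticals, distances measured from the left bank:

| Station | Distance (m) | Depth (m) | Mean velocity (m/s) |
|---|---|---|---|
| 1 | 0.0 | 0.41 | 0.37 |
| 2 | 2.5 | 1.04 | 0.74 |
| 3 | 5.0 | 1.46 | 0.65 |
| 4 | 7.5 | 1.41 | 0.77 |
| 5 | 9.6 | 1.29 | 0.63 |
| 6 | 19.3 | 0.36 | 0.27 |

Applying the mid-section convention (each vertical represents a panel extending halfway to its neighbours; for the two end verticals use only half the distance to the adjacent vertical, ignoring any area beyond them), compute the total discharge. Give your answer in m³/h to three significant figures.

44100 m³/h

w_1 = (2.5 − 0.0)/2 = 1.25 m; q_1 = 0.37 × 0.41 × 1.25 = 0.1896 m³/s
w_2 = (5.0 − 0.0)/2 = 2.5 m; q_2 = 0.74 × 1.04 × 2.5 = 1.924 m³/s
w_3 = (7.5 − 2.5)/2 = 2.5 m; q_3 = 0.65 × 1.46 × 2.5 = 2.373 m³/s
w_4 = (9.6 − 5.0)/2 = 2.3 m; q_4 = 0.77 × 1.41 × 2.3 = 2.497 m³/s
w_5 = (19.3 − 7.5)/2 = 5.9 m; q_5 = 0.63 × 1.29 × 5.9 = 4.795 m³/s
w_6 = (19.3 − 9.6)/2 = 4.85 m; q_6 = 0.27 × 0.36 × 4.85 = 0.4714 m³/s
Q = Σ qᵢ = 12.25 m³/s
= 12.25 × 3600 = 44100 m³/h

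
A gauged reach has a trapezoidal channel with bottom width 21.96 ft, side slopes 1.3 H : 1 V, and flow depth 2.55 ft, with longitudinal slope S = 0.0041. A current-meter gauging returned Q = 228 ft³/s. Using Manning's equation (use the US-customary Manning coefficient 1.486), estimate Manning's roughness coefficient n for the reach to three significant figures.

A = (b + z·y)·y = (21.96 + 1.3×2.55)×2.55 = 64.45 ft²
P = b + 2y√(1+z²) = 21.96 + 2×2.55×√(1+1.3²) = 30.32 ft
R = A/P = 64.45/30.32 = 2.125 ft
n = (1.486/Q)·A·R^(2/3)·S^(1/2) = (1.486/228) × 64.45 × 1.653 × 0.06403 = 0.04446

0.0445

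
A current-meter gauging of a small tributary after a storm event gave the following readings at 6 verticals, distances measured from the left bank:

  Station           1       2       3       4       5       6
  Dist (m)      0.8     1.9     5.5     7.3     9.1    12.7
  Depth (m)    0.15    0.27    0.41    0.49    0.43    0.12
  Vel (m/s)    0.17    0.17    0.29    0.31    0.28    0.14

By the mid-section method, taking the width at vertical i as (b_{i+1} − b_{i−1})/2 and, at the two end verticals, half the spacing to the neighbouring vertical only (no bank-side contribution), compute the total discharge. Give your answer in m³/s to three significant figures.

w_1 = (1.9 − 0.8)/2 = 0.55 m; q_1 = 0.17 × 0.15 × 0.55 = 0.01403 m³/s
w_2 = (5.5 − 0.8)/2 = 2.35 m; q_2 = 0.17 × 0.27 × 2.35 = 0.1079 m³/s
w_3 = (7.3 − 1.9)/2 = 2.7 m; q_3 = 0.29 × 0.41 × 2.7 = 0.3210 m³/s
w_4 = (9.1 − 5.5)/2 = 1.8 m; q_4 = 0.31 × 0.49 × 1.8 = 0.2734 m³/s
w_5 = (12.7 − 7.3)/2 = 2.7 m; q_5 = 0.28 × 0.43 × 2.7 = 0.3251 m³/s
w_6 = (12.7 − 9.1)/2 = 1.8 m; q_6 = 0.14 × 0.12 × 1.8 = 0.03024 m³/s
Q = Σ qᵢ = 1.072 m³/s

1.07 m³/s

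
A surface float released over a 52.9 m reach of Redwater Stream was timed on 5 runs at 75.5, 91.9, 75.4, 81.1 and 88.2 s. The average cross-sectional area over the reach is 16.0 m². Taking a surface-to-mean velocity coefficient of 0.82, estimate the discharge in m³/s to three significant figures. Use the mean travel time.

8.42 m³/s

t̄ = (75.5 + 91.9 + 75.4 + 81.1 + 88.2) / 5 = 82.42 s
v_surface = L / t̄ = 52.9 / 82.42 = 0.6418 m/s
v_mean = 0.82 × 0.6418 = 0.5263 m/s
Q = A × v_mean = 16.0 × 0.5263 = 8.421 m³/s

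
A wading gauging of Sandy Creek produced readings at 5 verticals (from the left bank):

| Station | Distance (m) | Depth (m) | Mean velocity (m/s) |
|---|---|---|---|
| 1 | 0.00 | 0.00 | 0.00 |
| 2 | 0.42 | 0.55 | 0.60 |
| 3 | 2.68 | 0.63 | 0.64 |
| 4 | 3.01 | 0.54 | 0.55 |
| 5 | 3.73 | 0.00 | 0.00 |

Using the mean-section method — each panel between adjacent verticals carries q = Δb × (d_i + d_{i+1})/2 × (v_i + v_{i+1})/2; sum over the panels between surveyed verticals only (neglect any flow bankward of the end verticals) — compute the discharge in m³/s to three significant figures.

Panel 1-2: Δb = 0.42 m, d̄ = (0.00+0.55)/2 = 0.275, v̄ = (0.00+0.60)/2 = 0.3 → q = 0.42×0.275×0.3 = 0.03465 m³/s
Panel 2-3: Δb = 2.26 m, d̄ = (0.55+0.63)/2 = 0.59, v̄ = (0.60+0.64)/2 = 0.62 → q = 2.26×0.59×0.62 = 0.8267 m³/s
Panel 3-4: Δb = 0.33 m, d̄ = (0.63+0.54)/2 = 0.585, v̄ = (0.64+0.55)/2 = 0.595 → q = 0.33×0.585×0.595 = 0.1149 m³/s
Panel 4-5: Δb = 0.72 m, d̄ = (0.54+0.00)/2 = 0.27, v̄ = (0.55+0.00)/2 = 0.275 → q = 0.72×0.27×0.275 = 0.05346 m³/s
Q = Σ q = 1.030 m³/s

1.03 m³/s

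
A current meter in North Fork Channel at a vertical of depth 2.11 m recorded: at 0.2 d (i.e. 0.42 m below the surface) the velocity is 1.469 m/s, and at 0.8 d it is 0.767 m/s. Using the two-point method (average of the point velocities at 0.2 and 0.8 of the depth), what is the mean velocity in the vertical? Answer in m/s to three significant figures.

1.12 m/s

v̄ = (1.469 + 0.767) / 2 = 1.118 m/s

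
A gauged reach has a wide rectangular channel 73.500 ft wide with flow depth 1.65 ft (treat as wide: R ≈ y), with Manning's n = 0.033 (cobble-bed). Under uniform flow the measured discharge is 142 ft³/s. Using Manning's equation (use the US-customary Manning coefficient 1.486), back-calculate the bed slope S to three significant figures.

0.000347

A = b·y = 73.500 × 1.65 = 121.3 ft²
Wide channel: R ≈ y = 1.65 ft
S = (Q·n / (1.486·A·R^(2/3)))² = (142×0.033 / (1.486×121.3×1.396))² = 0.0003468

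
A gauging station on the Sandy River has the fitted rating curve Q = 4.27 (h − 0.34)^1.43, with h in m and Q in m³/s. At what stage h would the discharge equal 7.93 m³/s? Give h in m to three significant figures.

h − h₀ = (Q/C)^(1/b) = (7.93/4.27)^(1/1.43) = 1.542 m
h = 0.34 + 1.542 = 1.882 m

1.88 m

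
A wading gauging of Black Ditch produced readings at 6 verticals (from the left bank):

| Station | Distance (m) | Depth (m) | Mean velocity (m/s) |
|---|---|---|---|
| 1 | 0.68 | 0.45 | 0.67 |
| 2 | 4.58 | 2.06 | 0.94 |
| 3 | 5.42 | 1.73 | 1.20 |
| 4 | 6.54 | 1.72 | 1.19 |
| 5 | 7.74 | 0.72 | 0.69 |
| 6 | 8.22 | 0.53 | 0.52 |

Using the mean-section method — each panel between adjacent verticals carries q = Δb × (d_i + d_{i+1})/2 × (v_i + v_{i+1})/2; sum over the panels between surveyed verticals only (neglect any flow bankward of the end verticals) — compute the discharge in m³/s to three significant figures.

9.51 m³/s

Panel 1-2: Δb = 3.9 m, d̄ = (0.45+2.06)/2 = 1.255, v̄ = (0.67+0.94)/2 = 0.805 → q = 3.9×1.255×0.805 = 3.940 m³/s
Panel 2-3: Δb = 0.84 m, d̄ = (2.06+1.73)/2 = 1.895, v̄ = (0.94+1.20)/2 = 1.07 → q = 0.84×1.895×1.07 = 1.703 m³/s
Panel 3-4: Δb = 1.12 m, d̄ = (1.73+1.72)/2 = 1.725, v̄ = (1.20+1.19)/2 = 1.195 → q = 1.12×1.725×1.195 = 2.309 m³/s
Panel 4-5: Δb = 1.2 m, d̄ = (1.72+0.72)/2 = 1.22, v̄ = (1.19+0.69)/2 = 0.94 → q = 1.2×1.22×0.94 = 1.376 m³/s
Panel 5-6: Δb = 0.48 m, d̄ = (0.72+0.53)/2 = 0.625, v̄ = (0.69+0.52)/2 = 0.605 → q = 0.48×0.625×0.605 = 0.1815 m³/s
Q = Σ q = 9.510 m³/s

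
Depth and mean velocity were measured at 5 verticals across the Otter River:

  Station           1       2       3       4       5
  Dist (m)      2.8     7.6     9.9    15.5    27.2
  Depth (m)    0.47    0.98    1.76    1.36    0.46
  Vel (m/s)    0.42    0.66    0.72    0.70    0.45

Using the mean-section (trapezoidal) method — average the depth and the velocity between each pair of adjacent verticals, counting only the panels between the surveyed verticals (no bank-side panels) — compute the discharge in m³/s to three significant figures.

16.4 m³/s

Panel 1-2: Δb = 4.8 m, d̄ = (0.47+0.98)/2 = 0.725, v̄ = (0.42+0.66)/2 = 0.54 → q = 4.8×0.725×0.54 = 1.879 m³/s
Panel 2-3: Δb = 2.3 m, d̄ = (0.98+1.76)/2 = 1.37, v̄ = (0.66+0.72)/2 = 0.69 → q = 2.3×1.37×0.69 = 2.174 m³/s
Panel 3-4: Δb = 5.6 m, d̄ = (1.76+1.36)/2 = 1.56, v̄ = (0.72+0.70)/2 = 0.71 → q = 5.6×1.56×0.71 = 6.203 m³/s
Panel 4-5: Δb = 11.7 m, d̄ = (1.36+0.46)/2 = 0.91, v̄ = (0.70+0.45)/2 = 0.575 → q = 11.7×0.91×0.575 = 6.122 m³/s
Q = Σ q = 16.38 m³/s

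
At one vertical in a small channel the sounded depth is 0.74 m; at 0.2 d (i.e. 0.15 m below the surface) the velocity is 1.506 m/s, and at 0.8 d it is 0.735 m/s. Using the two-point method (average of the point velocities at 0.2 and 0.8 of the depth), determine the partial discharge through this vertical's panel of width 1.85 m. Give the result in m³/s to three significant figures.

1.53 m³/s

v̄ = (1.506 + 0.735) / 2 = 1.121 m/s
q = v̄ × d × w = 1.121 × 0.74 × 1.85 = 1.534 m³/s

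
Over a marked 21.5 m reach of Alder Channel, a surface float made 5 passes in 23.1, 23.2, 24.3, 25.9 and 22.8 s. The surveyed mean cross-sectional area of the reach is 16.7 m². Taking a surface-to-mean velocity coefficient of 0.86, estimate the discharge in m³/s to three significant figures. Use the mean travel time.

t̄ = (23.1 + 23.2 + 24.3 + 25.9 + 22.8) / 5 = 23.86 s
v_surface = L / t̄ = 21.5 / 23.86 = 0.9011 m/s
v_mean = 0.86 × 0.9011 = 0.7749 m/s
Q = A × v_mean = 16.7 × 0.7749 = 12.94 m³/s

12.9 m³/s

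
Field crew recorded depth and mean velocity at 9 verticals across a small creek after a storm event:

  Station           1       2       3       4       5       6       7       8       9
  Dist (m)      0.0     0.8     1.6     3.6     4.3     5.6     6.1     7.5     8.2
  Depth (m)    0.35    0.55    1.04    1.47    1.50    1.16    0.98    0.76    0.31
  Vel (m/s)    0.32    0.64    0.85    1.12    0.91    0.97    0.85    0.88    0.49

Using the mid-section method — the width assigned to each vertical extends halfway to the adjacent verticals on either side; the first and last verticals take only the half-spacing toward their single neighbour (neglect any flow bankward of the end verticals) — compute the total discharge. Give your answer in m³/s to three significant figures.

w_1 = (0.8 − 0.0)/2 = 0.4 m; q_1 = 0.32 × 0.35 × 0.4 = 0.04480 m³/s
w_2 = (1.6 − 0.0)/2 = 0.8 m; q_2 = 0.64 × 0.55 × 0.8 = 0.2816 m³/s
w_3 = (3.6 − 0.8)/2 = 1.4 m; q_3 = 0.85 × 1.04 × 1.4 = 1.238 m³/s
w_4 = (4.3 − 1.6)/2 = 1.35 m; q_4 = 1.12 × 1.47 × 1.35 = 2.223 m³/s
w_5 = (5.6 − 3.6)/2 = 1 m; q_5 = 0.91 × 1.50 × 1 = 1.365 m³/s
w_6 = (6.1 − 4.3)/2 = 0.9 m; q_6 = 0.97 × 1.16 × 0.9 = 1.013 m³/s
w_7 = (7.5 − 5.6)/2 = 0.95 m; q_7 = 0.85 × 0.98 × 0.95 = 0.7914 m³/s
w_8 = (8.2 − 6.1)/2 = 1.05 m; q_8 = 0.88 × 0.76 × 1.05 = 0.7022 m³/s
w_9 = (8.2 − 7.5)/2 = 0.35 m; q_9 = 0.49 × 0.31 × 0.35 = 0.05317 m³/s
Q = Σ qᵢ = 7.711 m³/s

7.71 m³/s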